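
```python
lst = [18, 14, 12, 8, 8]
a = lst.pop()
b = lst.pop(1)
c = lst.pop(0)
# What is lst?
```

After line 1: lst = [18, 14, 12, 8, 8]
After line 2 (pop() -> a = 8): lst = [18, 14, 12, 8]
After line 3 (pop(1) -> b = 14): lst = [18, 12, 8]
After line 4 (pop(0) -> c = 18): lst = [12, 8]

[12, 8]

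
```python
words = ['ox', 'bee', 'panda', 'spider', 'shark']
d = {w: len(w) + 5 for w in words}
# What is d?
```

{'ox': 7, 'bee': 8, 'panda': 10, 'spider': 11, 'shark': 10}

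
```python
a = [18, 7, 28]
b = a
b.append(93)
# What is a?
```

After line 1: a = [18, 7, 28]
After line 2 (b = a is an alias, same object): a = [18, 7, 28], b = [18, 7, 28]
After line 3 (b.append mutates the shared list): a = [18, 7, 28, 93], b = [18, 7, 28, 93]

[18, 7, 28, 93]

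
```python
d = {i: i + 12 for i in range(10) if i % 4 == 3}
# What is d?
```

{3: 15, 7: 19}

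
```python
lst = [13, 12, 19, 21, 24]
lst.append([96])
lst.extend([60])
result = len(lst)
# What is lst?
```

After line 1: lst = [13, 12, 19, 21, 24]
After line 2 (append adds [96] as single element): lst = [13, 12, 19, 21, 24, [96]]
After line 3 (extend unpacks [60], adds 60): lst = [13, 12, 19, 21, 24, [96], 60]
After line 4: result = len(lst) = 7

[13, 12, 19, 21, 24, [96], 60]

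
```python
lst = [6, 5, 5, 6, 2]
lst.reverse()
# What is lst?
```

[2, 6, 5, 5, 6]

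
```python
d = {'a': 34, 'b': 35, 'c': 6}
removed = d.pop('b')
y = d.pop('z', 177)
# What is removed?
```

After line 1: d = {'a': 34, 'b': 35, 'c': 6}
After line 2 (pop 'b' returns 35): d = {'a': 34, 'c': 6}, removed = 35
After line 3 (pop 'z' missing, returns default 177): d = {'a': 34, 'c': 6}, y = 177

35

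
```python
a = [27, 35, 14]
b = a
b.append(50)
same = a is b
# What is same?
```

After line 1: a = [27, 35, 14]
After line 2 (b = a is an alias, same object): a = [27, 35, 14], b = [27, 35, 14]
After line 3 (b.append mutates the shared list): a = [27, 35, 14, 50], b = [27, 35, 14, 50]
After line 4 (same = a is b; same object -> True): same = True

True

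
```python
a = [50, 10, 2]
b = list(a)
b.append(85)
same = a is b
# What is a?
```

After line 1: a = [50, 10, 2]
After line 2 (b = list(a) is a shallow copy, new object): a = [50, 10, 2], b = [50, 10, 2]
After line 3 (append only mutates b): a = [50, 10, 2], b = [50, 10, 2, 85]
After line 4 (same = a is b; different objects -> False): same = False

[50, 10, 2]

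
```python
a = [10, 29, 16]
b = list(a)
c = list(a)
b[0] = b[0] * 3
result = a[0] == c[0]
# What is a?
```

After line 1: a = [10, 29, 16]
After line 2 (b = list(a), copy): a = [10, 29, 16], b = [10, 29, 16]
After line 3 (c = list(a) is a copy, new object): c = [10, 29, 16]
After line 4 (b[0] = 10 * 3 = 30; only b mutates (copy)): a = [10, 29, 16], b = [30, 29, 16], c = [10, 29, 16]
After line 5 (a[0] = 10, c[0] = 10; result = True)

[10, 29, 16]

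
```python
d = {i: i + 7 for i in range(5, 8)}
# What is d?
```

{5: 12, 6: 13, 7: 14}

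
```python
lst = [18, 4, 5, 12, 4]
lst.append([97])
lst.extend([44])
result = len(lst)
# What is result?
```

After line 1: lst = [18, 4, 5, 12, 4]
After line 2 (append adds [97] as single element): lst = [18, 4, 5, 12, 4, [97]]
After line 3 (extend unpacks [44], adds 44): lst = [18, 4, 5, 12, 4, [97], 44]
After line 4: result = len(lst) = 7

7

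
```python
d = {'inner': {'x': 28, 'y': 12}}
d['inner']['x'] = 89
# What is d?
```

After line 1: d = {'inner': {'x': 28, 'y': 12}}
After line 2 (inner x overwritten): d = {'inner': {'x': 89, 'y': 12}}

{'inner': {'x': 89, 'y': 12}}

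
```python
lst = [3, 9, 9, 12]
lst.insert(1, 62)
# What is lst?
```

[3, 62, 9, 9, 12]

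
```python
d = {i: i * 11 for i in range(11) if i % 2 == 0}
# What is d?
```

{0: 0, 2: 22, 4: 44, 6: 66, 8: 88, 10: 110}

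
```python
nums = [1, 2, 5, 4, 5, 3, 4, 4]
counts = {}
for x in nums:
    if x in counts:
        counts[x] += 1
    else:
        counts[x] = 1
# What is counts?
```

Initial: counts = {}, nums = [1, 2, 5, 4, 5, 3, 4, 4]
See 1: counts = {1: 1}
See 2: counts = {1: 1, 2: 1}
See 5: counts = {1: 1, 2: 1, 5: 1}
See 4: counts = {1: 1, 2: 1, 5: 1, 4: 1}
See 5: counts = {1: 1, 2: 1, 5: 2, 4: 1}
See 3: counts = {1: 1, 2: 1, 5: 2, 4: 1, 3: 1}
See 4: counts = {1: 1, 2: 1, 5: 2, 4: 2, 3: 1}
See 4: counts = {1: 1, 2: 1, 5: 2, 4: 3, 3: 1}

{1: 1, 2: 1, 5: 2, 4: 3, 3: 1}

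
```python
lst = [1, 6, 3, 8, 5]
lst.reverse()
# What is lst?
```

[5, 8, 3, 6, 1]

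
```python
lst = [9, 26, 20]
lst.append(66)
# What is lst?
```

[9, 26, 20, 66]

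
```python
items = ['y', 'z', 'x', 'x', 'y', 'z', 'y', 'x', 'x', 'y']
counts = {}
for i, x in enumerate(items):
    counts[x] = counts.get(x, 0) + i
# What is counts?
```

Initial: counts = {}, items = ['y', 'z', 'x', 'x', 'y', 'z', 'y', 'x', 'x', 'y']
i=0, x='y': counts = {'y': 0}
i=1, x='z': counts = {'y': 0, 'z': 1}
i=2, x='x': counts = {'y': 0, 'z': 1, 'x': 2}
i=3, x='x': counts = {'y': 0, 'z': 1, 'x': 5}
i=4, x='y': counts = {'y': 4, 'z': 1, 'x': 5}
i=5, x='z': counts = {'y': 4, 'z': 6, 'x': 5}
i=6, x='y': counts = {'y': 10, 'z': 6, 'x': 5}
i=7, x='x': counts = {'y': 10, 'z': 6, 'x': 12}
i=8, x='x': counts = {'y': 10, 'z': 6, 'x': 20}
i=9, x='y': counts = {'y': 19, 'z': 6, 'x': 20}

{'y': 19, 'z': 6, 'x': 20}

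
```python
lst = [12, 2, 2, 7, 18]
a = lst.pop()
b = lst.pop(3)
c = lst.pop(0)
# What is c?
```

After line 1: lst = [12, 2, 2, 7, 18]
After line 2 (pop() -> a = 18): lst = [12, 2, 2, 7]
After line 3 (pop(3) -> b = 7): lst = [12, 2, 2]
After line 4 (pop(0) -> c = 12): lst = [2, 2]

12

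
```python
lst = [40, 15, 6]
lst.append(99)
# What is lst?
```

[40, 15, 6, 99]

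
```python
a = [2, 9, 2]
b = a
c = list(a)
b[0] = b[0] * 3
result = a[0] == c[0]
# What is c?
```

After line 1: a = [2, 9, 2]
After line 2 (b = a, alias): a = [2, 9, 2], b = [2, 9, 2]
After line 3 (c = list(a) is a copy, new object): c = [2, 9, 2]
After line 4 (b[0] = 2 * 3 = 6; mutates shared a/b): a = b = [6, 9, 2], c = [2, 9, 2]
After line 5 (a[0] = 6, c[0] = 2; result = False)

[2, 9, 2]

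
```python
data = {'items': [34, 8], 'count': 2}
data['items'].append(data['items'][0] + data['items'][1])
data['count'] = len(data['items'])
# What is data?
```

After line 1: data = {'items': [34, 8], 'count': 2}
After line 2 (append 34 + 8 = 42): data = {'items': [34, 8, 42], 'count': 2}
After line 3 (count = len(items) = 3): data = {'items': [34, 8, 42], 'count': 3}

{'items': [34, 8, 42], 'count': 3}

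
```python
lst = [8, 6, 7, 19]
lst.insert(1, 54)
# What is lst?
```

[8, 54, 6, 7, 19]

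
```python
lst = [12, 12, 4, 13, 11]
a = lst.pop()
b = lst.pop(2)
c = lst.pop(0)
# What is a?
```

After line 1: lst = [12, 12, 4, 13, 11]
After line 2 (pop() -> a = 11): lst = [12, 12, 4, 13]
After line 3 (pop(2) -> b = 4): lst = [12, 12, 13]
After line 4 (pop(0) -> c = 12): lst = [12, 13]

11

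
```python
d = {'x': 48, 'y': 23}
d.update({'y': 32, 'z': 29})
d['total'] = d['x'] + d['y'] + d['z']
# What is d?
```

After line 1: d = {'x': 48, 'y': 23}
After line 2 (y overwritten, z added): d = {'x': 48, 'y': 32, 'z': 29}
After line 3 (total = 48 + 32 + 29 = 109): d = {'x': 48, 'y': 32, 'z': 29, 'total': 109}

{'x': 48, 'y': 32, 'z': 29, 'total': 109}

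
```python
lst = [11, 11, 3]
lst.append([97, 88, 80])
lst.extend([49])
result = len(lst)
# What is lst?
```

After line 1: lst = [11, 11, 3]
After line 2 (append adds [97, 88, 80] as single element): lst = [11, 11, 3, [97, 88, 80]]
After line 3 (extend unpacks [49], adds 49): lst = [11, 11, 3, [97, 88, 80], 49]
After line 4: result = len(lst) = 5

[11, 11, 3, [97, 88, 80], 49]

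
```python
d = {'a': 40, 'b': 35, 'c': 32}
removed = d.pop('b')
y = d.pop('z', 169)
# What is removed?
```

After line 1: d = {'a': 40, 'b': 35, 'c': 32}
After line 2 (pop 'b' returns 35): d = {'a': 40, 'c': 32}, removed = 35
After line 3 (pop 'z' missing, returns default 169): d = {'a': 40, 'c': 32}, y = 169

35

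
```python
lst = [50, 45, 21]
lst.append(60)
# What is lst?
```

[50, 45, 21, 60]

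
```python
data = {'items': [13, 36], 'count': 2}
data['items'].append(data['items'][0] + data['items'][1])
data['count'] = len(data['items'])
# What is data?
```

After line 1: data = {'items': [13, 36], 'count': 2}
After line 2 (append 13 + 36 = 49): data = {'items': [13, 36, 49], 'count': 2}
After line 3 (count = len(items) = 3): data = {'items': [13, 36, 49], 'count': 3}

{'items': [13, 36, 49], 'count': 3}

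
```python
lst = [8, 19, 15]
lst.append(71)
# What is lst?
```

[8, 19, 15, 71]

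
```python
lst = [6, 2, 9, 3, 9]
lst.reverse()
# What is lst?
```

[9, 3, 9, 2, 6]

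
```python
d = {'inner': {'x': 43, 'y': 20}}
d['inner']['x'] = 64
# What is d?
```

After line 1: d = {'inner': {'x': 43, 'y': 20}}
After line 2 (inner x overwritten): d = {'inner': {'x': 64, 'y': 20}}

{'inner': {'x': 64, 'y': 20}}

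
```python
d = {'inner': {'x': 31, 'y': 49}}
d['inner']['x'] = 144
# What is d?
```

After line 1: d = {'inner': {'x': 31, 'y': 49}}
After line 2 (inner x overwritten): d = {'inner': {'x': 144, 'y': 49}}

{'inner': {'x': 144, 'y': 49}}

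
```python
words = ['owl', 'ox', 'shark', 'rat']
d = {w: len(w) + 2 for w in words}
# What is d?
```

{'owl': 5, 'ox': 4, 'shark': 7, 'rat': 5}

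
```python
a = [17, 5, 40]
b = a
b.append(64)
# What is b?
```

After line 1: a = [17, 5, 40]
After line 2 (b = a is an alias, same object): a = [17, 5, 40], b = [17, 5, 40]
After line 3 (b.append mutates the shared list): a = [17, 5, 40, 64], b = [17, 5, 40, 64]

[17, 5, 40, 64]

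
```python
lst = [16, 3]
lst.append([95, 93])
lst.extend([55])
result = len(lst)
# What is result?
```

After line 1: lst = [16, 3]
After line 2 (append adds [95, 93] as single element): lst = [16, 3, [95, 93]]
After line 3 (extend unpacks [55], adds 55): lst = [16, 3, [95, 93], 55]
After line 4: result = len(lst) = 4

4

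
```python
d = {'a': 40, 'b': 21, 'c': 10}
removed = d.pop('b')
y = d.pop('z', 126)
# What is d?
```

After line 1: d = {'a': 40, 'b': 21, 'c': 10}
After line 2 (pop 'b' returns 21): d = {'a': 40, 'c': 10}, removed = 21
After line 3 (pop 'z' missing, returns default 126): d = {'a': 40, 'c': 10}, y = 126

{'a': 40, 'c': 10}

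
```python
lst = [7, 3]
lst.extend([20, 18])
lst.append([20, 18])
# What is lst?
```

After line 1: lst = [7, 3]
After line 2 (extend unpacks [20, 18]): lst = [7, 3, 20, 18]
After line 3 (append adds [20, 18] as single element): lst = [7, 3, 20, 18, [20, 18]]

[7, 3, 20, 18, [20, 18]]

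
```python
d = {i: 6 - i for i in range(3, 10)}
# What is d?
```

{3: 3, 4: 2, 5: 1, 6: 0, 7: -1, 8: -2, 9: -3}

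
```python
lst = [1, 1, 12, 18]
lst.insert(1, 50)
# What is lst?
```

[1, 50, 1, 12, 18]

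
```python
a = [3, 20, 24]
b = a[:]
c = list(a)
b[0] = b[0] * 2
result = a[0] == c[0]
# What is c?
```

After line 1: a = [3, 20, 24]
After line 2 (b = a[:], copy): a = [3, 20, 24], b = [3, 20, 24]
After line 3 (c = list(a) is a copy, new object): c = [3, 20, 24]
After line 4 (b[0] = 3 * 2 = 6; only b mutates (copy)): a = [3, 20, 24], b = [6, 20, 24], c = [3, 20, 24]
After line 5 (a[0] = 3, c[0] = 3; result = True)

[3, 20, 24]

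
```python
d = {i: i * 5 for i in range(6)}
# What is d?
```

{0: 0, 1: 5, 2: 10, 3: 15, 4: 20, 5: 25}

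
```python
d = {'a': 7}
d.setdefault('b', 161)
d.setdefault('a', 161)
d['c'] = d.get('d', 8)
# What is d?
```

After line 1: d = {'a': 7}
After line 2 (setdefault adds 'b'=161): d = {'a': 7, 'b': 161}
After line 3 (setdefault 'a' no-op, already exists): d = {'a': 7, 'b': 161}
After line 4 (get('d', 8) returns default since 'd' not in d): d = {'a': 7, 'b': 161, 'c': 8}

{'a': 7, 'b': 161, 'c': 8}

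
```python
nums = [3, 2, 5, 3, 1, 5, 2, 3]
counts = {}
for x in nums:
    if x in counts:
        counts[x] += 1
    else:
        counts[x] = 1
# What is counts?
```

Initial: counts = {}, nums = [3, 2, 5, 3, 1, 5, 2, 3]
See 3: counts = {3: 1}
See 2: counts = {3: 1, 2: 1}
See 5: counts = {3: 1, 2: 1, 5: 1}
See 3: counts = {3: 2, 2: 1, 5: 1}
See 1: counts = {3: 2, 2: 1, 5: 1, 1: 1}
See 5: counts = {3: 2, 2: 1, 5: 2, 1: 1}
See 2: counts = {3: 2, 2: 2, 5: 2, 1: 1}
See 3: counts = {3: 3, 2: 2, 5: 2, 1: 1}

{3: 3, 2: 2, 5: 2, 1: 1}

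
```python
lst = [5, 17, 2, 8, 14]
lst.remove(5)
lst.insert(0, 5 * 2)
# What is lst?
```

After line 1: lst = [5, 17, 2, 8, 14]
After line 2 (remove first 5): lst = [17, 2, 8, 14]
After line 3 (insert 10 at index 0): lst = [10, 17, 2, 8, 14]

[10, 17, 2, 8, 14]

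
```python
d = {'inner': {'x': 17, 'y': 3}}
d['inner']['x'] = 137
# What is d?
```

After line 1: d = {'inner': {'x': 17, 'y': 3}}
After line 2 (inner x overwritten): d = {'inner': {'x': 137, 'y': 3}}

{'inner': {'x': 137, 'y': 3}}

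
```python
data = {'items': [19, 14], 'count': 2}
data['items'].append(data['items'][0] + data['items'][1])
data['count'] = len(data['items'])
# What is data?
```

After line 1: data = {'items': [19, 14], 'count': 2}
After line 2 (append 19 + 14 = 33): data = {'items': [19, 14, 33], 'count': 2}
After line 3 (count = len(items) = 3): data = {'items': [19, 14, 33], 'count': 3}

{'items': [19, 14, 33], 'count': 3}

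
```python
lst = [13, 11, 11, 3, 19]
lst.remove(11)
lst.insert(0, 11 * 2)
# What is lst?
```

After line 1: lst = [13, 11, 11, 3, 19]
After line 2 (remove first 11): lst = [13, 11, 3, 19]
After line 3 (insert 22 at index 0): lst = [22, 13, 11, 3, 19]

[22, 13, 11, 3, 19]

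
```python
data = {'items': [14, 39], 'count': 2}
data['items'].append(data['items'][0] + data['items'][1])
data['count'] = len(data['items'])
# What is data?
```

After line 1: data = {'items': [14, 39], 'count': 2}
After line 2 (append 14 + 39 = 53): data = {'items': [14, 39, 53], 'count': 2}
After line 3 (count = len(items) = 3): data = {'items': [14, 39, 53], 'count': 3}

{'items': [14, 39, 53], 'count': 3}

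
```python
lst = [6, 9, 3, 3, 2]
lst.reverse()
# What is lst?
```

[2, 3, 3, 9, 6]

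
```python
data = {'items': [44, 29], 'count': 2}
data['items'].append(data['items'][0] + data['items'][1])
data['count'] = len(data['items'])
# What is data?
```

After line 1: data = {'items': [44, 29], 'count': 2}
After line 2 (append 44 + 29 = 73): data = {'items': [44, 29, 73], 'count': 2}
After line 3 (count = len(items) = 3): data = {'items': [44, 29, 73], 'count': 3}

{'items': [44, 29, 73], 'count': 3}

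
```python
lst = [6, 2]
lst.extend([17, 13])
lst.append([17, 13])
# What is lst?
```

After line 1: lst = [6, 2]
After line 2 (extend unpacks [17, 13]): lst = [6, 2, 17, 13]
After line 3 (append adds [17, 13] as single element): lst = [6, 2, 17, 13, [17, 13]]

[6, 2, 17, 13, [17, 13]]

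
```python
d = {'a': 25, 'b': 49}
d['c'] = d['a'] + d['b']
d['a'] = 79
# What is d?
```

After line 1: d = {'a': 25, 'b': 49}
After line 2 (d['c'] = 25 + 49): d = {'a': 25, 'b': 49, 'c': 74}
After line 3: d = {'a': 79, 'b': 49, 'c': 74}

{'a': 79, 'b': 49, 'c': 74}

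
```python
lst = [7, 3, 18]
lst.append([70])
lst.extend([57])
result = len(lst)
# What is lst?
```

After line 1: lst = [7, 3, 18]
After line 2 (append adds [70] as single element): lst = [7, 3, 18, [70]]
After line 3 (extend unpacks [57], adds 57): lst = [7, 3, 18, [70], 57]
After line 4: result = len(lst) = 5

[7, 3, 18, [70], 57]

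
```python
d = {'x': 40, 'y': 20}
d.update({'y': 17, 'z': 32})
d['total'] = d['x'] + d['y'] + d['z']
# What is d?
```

After line 1: d = {'x': 40, 'y': 20}
After line 2 (y overwritten, z added): d = {'x': 40, 'y': 17, 'z': 32}
After line 3 (total = 40 + 17 + 32 = 89): d = {'x': 40, 'y': 17, 'z': 32, 'total': 89}

{'x': 40, 'y': 17, 'z': 32, 'total': 89}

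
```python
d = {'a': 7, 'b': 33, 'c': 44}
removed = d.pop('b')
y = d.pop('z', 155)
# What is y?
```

After line 1: d = {'a': 7, 'b': 33, 'c': 44}
After line 2 (pop 'b' returns 33): d = {'a': 7, 'c': 44}, removed = 33
After line 3 (pop 'z' missing, returns default 155): d = {'a': 7, 'c': 44}, y = 155

155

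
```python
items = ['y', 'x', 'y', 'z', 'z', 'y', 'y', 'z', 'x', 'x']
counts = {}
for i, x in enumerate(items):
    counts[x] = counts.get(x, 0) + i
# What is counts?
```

Initial: counts = {}, items = ['y', 'x', 'y', 'z', 'z', 'y', 'y', 'z', 'x', 'x']
i=0, x='y': counts = {'y': 0}
i=1, x='x': counts = {'y': 0, 'x': 1}
i=2, x='y': counts = {'y': 2, 'x': 1}
i=3, x='z': counts = {'y': 2, 'x': 1, 'z': 3}
i=4, x='z': counts = {'y': 2, 'x': 1, 'z': 7}
i=5, x='y': counts = {'y': 7, 'x': 1, 'z': 7}
i=6, x='y': counts = {'y': 13, 'x': 1, 'z': 7}
i=7, x='z': counts = {'y': 13, 'x': 1, 'z': 14}
i=8, x='x': counts = {'y': 13, 'x': 9, 'z': 14}
i=9, x='x': counts = {'y': 13, 'x': 18, 'z': 14}

{'y': 13, 'x': 18, 'z': 14}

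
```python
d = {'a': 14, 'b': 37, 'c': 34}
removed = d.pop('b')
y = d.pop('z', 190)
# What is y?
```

After line 1: d = {'a': 14, 'b': 37, 'c': 34}
After line 2 (pop 'b' returns 37): d = {'a': 14, 'c': 34}, removed = 37
After line 3 (pop 'z' missing, returns default 190): d = {'a': 14, 'c': 34}, y = 190

190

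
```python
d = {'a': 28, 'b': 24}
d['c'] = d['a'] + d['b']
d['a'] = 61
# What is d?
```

After line 1: d = {'a': 28, 'b': 24}
After line 2 (d['c'] = 28 + 24): d = {'a': 28, 'b': 24, 'c': 52}
After line 3: d = {'a': 61, 'b': 24, 'c': 52}

{'a': 61, 'b': 24, 'c': 52}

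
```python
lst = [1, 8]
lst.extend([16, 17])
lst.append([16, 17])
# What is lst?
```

After line 1: lst = [1, 8]
After line 2 (extend unpacks [16, 17]): lst = [1, 8, 16, 17]
After line 3 (append adds [16, 17] as single element): lst = [1, 8, 16, 17, [16, 17]]

[1, 8, 16, 17, [16, 17]]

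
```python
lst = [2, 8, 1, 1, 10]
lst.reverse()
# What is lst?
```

[10, 1, 1, 8, 2]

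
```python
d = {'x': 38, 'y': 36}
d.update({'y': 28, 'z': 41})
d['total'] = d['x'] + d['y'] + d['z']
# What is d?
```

After line 1: d = {'x': 38, 'y': 36}
After line 2 (y overwritten, z added): d = {'x': 38, 'y': 28, 'z': 41}
After line 3 (total = 38 + 28 + 41 = 107): d = {'x': 38, 'y': 28, 'z': 41, 'total': 107}

{'x': 38, 'y': 28, 'z': 41, 'total': 107}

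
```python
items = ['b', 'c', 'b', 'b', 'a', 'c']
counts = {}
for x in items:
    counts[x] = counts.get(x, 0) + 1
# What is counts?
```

Initial: counts = {}, items = ['b', 'c', 'b', 'b', 'a', 'c']
See 'b': counts = {'b': 1}
See 'c': counts = {'b': 1, 'c': 1}
See 'b': counts = {'b': 2, 'c': 1}
See 'b': counts = {'b': 3, 'c': 1}
See 'a': counts = {'b': 3, 'c': 1, 'a': 1}
See 'c': counts = {'b': 3, 'c': 2, 'a': 1}

{'b': 3, 'c': 2, 'a': 1}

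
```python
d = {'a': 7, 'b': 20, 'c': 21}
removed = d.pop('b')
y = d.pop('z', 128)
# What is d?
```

After line 1: d = {'a': 7, 'b': 20, 'c': 21}
After line 2 (pop 'b' returns 20): d = {'a': 7, 'c': 21}, removed = 20
After line 3 (pop 'z' missing, returns default 128): d = {'a': 7, 'c': 21}, y = 128

{'a': 7, 'c': 21}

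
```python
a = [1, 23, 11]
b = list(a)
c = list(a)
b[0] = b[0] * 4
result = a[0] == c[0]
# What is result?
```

After line 1: a = [1, 23, 11]
After line 2 (b = list(a), copy): a = [1, 23, 11], b = [1, 23, 11]
After line 3 (c = list(a) is a copy, new object): c = [1, 23, 11]
After line 4 (b[0] = 1 * 4 = 4; only b mutates (copy)): a = [1, 23, 11], b = [4, 23, 11], c = [1, 23, 11]
After line 5 (a[0] = 1, c[0] = 1; result = True)

True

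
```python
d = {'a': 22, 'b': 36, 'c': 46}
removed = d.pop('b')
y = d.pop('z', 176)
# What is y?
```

After line 1: d = {'a': 22, 'b': 36, 'c': 46}
After line 2 (pop 'b' returns 36): d = {'a': 22, 'c': 46}, removed = 36
After line 3 (pop 'z' missing, returns default 176): d = {'a': 22, 'c': 46}, y = 176

176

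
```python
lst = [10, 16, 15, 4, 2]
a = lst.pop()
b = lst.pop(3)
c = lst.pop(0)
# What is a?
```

After line 1: lst = [10, 16, 15, 4, 2]
After line 2 (pop() -> a = 2): lst = [10, 16, 15, 4]
After line 3 (pop(3) -> b = 4): lst = [10, 16, 15]
After line 4 (pop(0) -> c = 10): lst = [16, 15]

2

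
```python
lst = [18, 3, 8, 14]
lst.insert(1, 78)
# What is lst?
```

[18, 78, 3, 8, 14]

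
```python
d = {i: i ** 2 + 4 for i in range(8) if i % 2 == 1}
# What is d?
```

{1: 5, 3: 13, 5: 29, 7: 53}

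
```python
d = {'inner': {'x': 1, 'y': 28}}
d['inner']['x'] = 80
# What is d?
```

After line 1: d = {'inner': {'x': 1, 'y': 28}}
After line 2 (inner x overwritten): d = {'inner': {'x': 80, 'y': 28}}

{'inner': {'x': 80, 'y': 28}}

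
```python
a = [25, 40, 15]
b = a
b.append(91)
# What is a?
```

After line 1: a = [25, 40, 15]
After line 2 (b = a is an alias, same object): a = [25, 40, 15], b = [25, 40, 15]
After line 3 (b.append mutates the shared list): a = [25, 40, 15, 91], b = [25, 40, 15, 91]

[25, 40, 15, 91]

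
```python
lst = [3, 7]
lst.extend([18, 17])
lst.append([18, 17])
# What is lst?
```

After line 1: lst = [3, 7]
After line 2 (extend unpacks [18, 17]): lst = [3, 7, 18, 17]
After line 3 (append adds [18, 17] as single element): lst = [3, 7, 18, 17, [18, 17]]

[3, 7, 18, 17, [18, 17]]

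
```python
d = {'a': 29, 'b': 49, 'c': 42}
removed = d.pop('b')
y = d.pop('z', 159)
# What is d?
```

After line 1: d = {'a': 29, 'b': 49, 'c': 42}
After line 2 (pop 'b' returns 49): d = {'a': 29, 'c': 42}, removed = 49
After line 3 (pop 'z' missing, returns default 159): d = {'a': 29, 'c': 42}, y = 159

{'a': 29, 'c': 42}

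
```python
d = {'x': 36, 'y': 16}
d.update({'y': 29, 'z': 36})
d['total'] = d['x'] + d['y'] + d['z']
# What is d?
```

After line 1: d = {'x': 36, 'y': 16}
After line 2 (y overwritten, z added): d = {'x': 36, 'y': 29, 'z': 36}
After line 3 (total = 36 + 29 + 36 = 101): d = {'x': 36, 'y': 29, 'z': 36, 'total': 101}

{'x': 36, 'y': 29, 'z': 36, 'total': 101}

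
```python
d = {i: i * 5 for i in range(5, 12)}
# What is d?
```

{5: 25, 6: 30, 7: 35, 8: 40, 9: 45, 10: 50, 11: 55}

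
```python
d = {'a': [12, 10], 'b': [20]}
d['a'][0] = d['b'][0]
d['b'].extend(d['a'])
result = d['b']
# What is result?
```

After line 1: d = {'a': [12, 10], 'b': [20]}
After line 2 (a[0] = b[0] = 20): d = {'a': [20, 10], 'b': [20]}
After line 3 (b.extend(a) appends [20, 10]): d = {'a': [20, 10], 'b': [20, 20, 10]}
After line 4: result = d['b'] = [20, 20, 10]

[20, 20, 10]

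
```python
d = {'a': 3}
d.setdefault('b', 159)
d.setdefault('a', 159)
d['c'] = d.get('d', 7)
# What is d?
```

After line 1: d = {'a': 3}
After line 2 (setdefault adds 'b'=159): d = {'a': 3, 'b': 159}
After line 3 (setdefault 'a' no-op, already exists): d = {'a': 3, 'b': 159}
After line 4 (get('d', 7) returns default since 'd' not in d): d = {'a': 3, 'b': 159, 'c': 7}

{'a': 3, 'b': 159, 'c': 7}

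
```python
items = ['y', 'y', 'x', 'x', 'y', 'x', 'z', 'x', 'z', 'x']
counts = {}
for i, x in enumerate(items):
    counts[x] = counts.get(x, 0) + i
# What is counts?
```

Initial: counts = {}, items = ['y', 'y', 'x', 'x', 'y', 'x', 'z', 'x', 'z', 'x']
i=0, x='y': counts = {'y': 0}
i=1, x='y': counts = {'y': 1}
i=2, x='x': counts = {'y': 1, 'x': 2}
i=3, x='x': counts = {'y': 1, 'x': 5}
i=4, x='y': counts = {'y': 5, 'x': 5}
i=5, x='x': counts = {'y': 5, 'x': 10}
i=6, x='z': counts = {'y': 5, 'x': 10, 'z': 6}
i=7, x='x': counts = {'y': 5, 'x': 17, 'z': 6}
i=8, x='z': counts = {'y': 5, 'x': 17, 'z': 14}
i=9, x='x': counts = {'y': 5, 'x': 26, 'z': 14}

{'y': 5, 'x': 26, 'z': 14}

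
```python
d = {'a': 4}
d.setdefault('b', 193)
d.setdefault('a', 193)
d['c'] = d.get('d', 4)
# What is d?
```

After line 1: d = {'a': 4}
After line 2 (setdefault adds 'b'=193): d = {'a': 4, 'b': 193}
After line 3 (setdefault 'a' no-op, already exists): d = {'a': 4, 'b': 193}
After line 4 (get('d', 4) returns default since 'd' not in d): d = {'a': 4, 'b': 193, 'c': 4}

{'a': 4, 'b': 193, 'c': 4}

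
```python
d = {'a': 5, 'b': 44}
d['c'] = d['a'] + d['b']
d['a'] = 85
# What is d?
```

After line 1: d = {'a': 5, 'b': 44}
After line 2 (d['c'] = 5 + 44): d = {'a': 5, 'b': 44, 'c': 49}
After line 3: d = {'a': 85, 'b': 44, 'c': 49}

{'a': 85, 'b': 44, 'c': 49}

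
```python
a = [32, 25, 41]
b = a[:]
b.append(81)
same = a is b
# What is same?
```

After line 1: a = [32, 25, 41]
After line 2 (b = a[:] is a shallow copy, new object): a = [32, 25, 41], b = [32, 25, 41]
After line 3 (append only mutates b): a = [32, 25, 41], b = [32, 25, 41, 81]
After line 4 (same = a is b; different objects -> False): same = False

False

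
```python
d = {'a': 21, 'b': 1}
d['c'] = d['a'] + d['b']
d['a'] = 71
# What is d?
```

After line 1: d = {'a': 21, 'b': 1}
After line 2 (d['c'] = 21 + 1): d = {'a': 21, 'b': 1, 'c': 22}
After line 3: d = {'a': 71, 'b': 1, 'c': 22}

{'a': 71, 'b': 1, 'c': 22}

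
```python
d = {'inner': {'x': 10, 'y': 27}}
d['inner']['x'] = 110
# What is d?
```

After line 1: d = {'inner': {'x': 10, 'y': 27}}
After line 2 (inner x overwritten): d = {'inner': {'x': 110, 'y': 27}}

{'inner': {'x': 110, 'y': 27}}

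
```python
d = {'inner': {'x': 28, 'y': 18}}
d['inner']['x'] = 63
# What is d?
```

After line 1: d = {'inner': {'x': 28, 'y': 18}}
After line 2 (inner x overwritten): d = {'inner': {'x': 63, 'y': 18}}

{'inner': {'x': 63, 'y': 18}}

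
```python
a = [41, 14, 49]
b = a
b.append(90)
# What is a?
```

After line 1: a = [41, 14, 49]
After line 2 (b = a is an alias, same object): a = [41, 14, 49], b = [41, 14, 49]
After line 3 (b.append mutates the shared list): a = [41, 14, 49, 90], b = [41, 14, 49, 90]

[41, 14, 49, 90]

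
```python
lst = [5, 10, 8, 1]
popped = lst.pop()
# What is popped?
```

1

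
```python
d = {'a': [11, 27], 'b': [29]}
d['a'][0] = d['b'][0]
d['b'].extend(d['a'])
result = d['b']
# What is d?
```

After line 1: d = {'a': [11, 27], 'b': [29]}
After line 2 (a[0] = b[0] = 29): d = {'a': [29, 27], 'b': [29]}
After line 3 (b.extend(a) appends [29, 27]): d = {'a': [29, 27], 'b': [29, 29, 27]}
After line 4: result = d['b'] = [29, 29, 27]

{'a': [29, 27], 'b': [29, 29, 27]}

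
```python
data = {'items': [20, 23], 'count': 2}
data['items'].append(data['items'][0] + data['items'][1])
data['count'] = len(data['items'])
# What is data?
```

After line 1: data = {'items': [20, 23], 'count': 2}
After line 2 (append 20 + 23 = 43): data = {'items': [20, 23, 43], 'count': 2}
After line 3 (count = len(items) = 3): data = {'items': [20, 23, 43], 'count': 3}

{'items': [20, 23, 43], 'count': 3}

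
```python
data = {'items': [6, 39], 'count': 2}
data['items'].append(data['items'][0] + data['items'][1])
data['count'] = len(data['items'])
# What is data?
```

After line 1: data = {'items': [6, 39], 'count': 2}
After line 2 (append 6 + 39 = 45): data = {'items': [6, 39, 45], 'count': 2}
After line 3 (count = len(items) = 3): data = {'items': [6, 39, 45], 'count': 3}

{'items': [6, 39, 45], 'count': 3}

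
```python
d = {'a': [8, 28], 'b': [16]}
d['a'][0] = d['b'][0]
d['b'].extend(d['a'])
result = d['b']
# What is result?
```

After line 1: d = {'a': [8, 28], 'b': [16]}
After line 2 (a[0] = b[0] = 16): d = {'a': [16, 28], 'b': [16]}
After line 3 (b.extend(a) appends [16, 28]): d = {'a': [16, 28], 'b': [16, 16, 28]}
After line 4: result = d['b'] = [16, 16, 28]

[16, 16, 28]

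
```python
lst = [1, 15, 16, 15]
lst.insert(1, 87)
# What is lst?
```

[1, 87, 15, 16, 15]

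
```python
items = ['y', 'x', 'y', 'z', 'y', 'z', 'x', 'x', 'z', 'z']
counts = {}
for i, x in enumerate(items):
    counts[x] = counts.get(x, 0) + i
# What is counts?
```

Initial: counts = {}, items = ['y', 'x', 'y', 'z', 'y', 'z', 'x', 'x', 'z', 'z']
i=0, x='y': counts = {'y': 0}
i=1, x='x': counts = {'y': 0, 'x': 1}
i=2, x='y': counts = {'y': 2, 'x': 1}
i=3, x='z': counts = {'y': 2, 'x': 1, 'z': 3}
i=4, x='y': counts = {'y': 6, 'x': 1, 'z': 3}
i=5, x='z': counts = {'y': 6, 'x': 1, 'z': 8}
i=6, x='x': counts = {'y': 6, 'x': 7, 'z': 8}
i=7, x='x': counts = {'y': 6, 'x': 14, 'z': 8}
i=8, x='z': counts = {'y': 6, 'x': 14, 'z': 16}
i=9, x='z': counts = {'y': 6, 'x': 14, 'z': 25}

{'y': 6, 'x': 14, 'z': 25}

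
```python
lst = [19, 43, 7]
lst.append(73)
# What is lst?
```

[19, 43, 7, 73]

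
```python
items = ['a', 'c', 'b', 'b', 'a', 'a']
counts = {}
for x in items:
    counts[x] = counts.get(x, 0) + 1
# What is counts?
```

Initial: counts = {}, items = ['a', 'c', 'b', 'b', 'a', 'a']
See 'a': counts = {'a': 1}
See 'c': counts = {'a': 1, 'c': 1}
See 'b': counts = {'a': 1, 'c': 1, 'b': 1}
See 'b': counts = {'a': 1, 'c': 1, 'b': 2}
See 'a': counts = {'a': 2, 'c': 1, 'b': 2}
See 'a': counts = {'a': 3, 'c': 1, 'b': 2}

{'a': 3, 'c': 1, 'b': 2}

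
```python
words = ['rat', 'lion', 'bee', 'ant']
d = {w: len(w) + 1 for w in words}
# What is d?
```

{'rat': 4, 'lion': 5, 'bee': 4, 'ant': 4}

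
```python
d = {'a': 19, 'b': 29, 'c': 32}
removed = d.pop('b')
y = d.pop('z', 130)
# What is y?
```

After line 1: d = {'a': 19, 'b': 29, 'c': 32}
After line 2 (pop 'b' returns 29): d = {'a': 19, 'c': 32}, removed = 29
After line 3 (pop 'z' missing, returns default 130): d = {'a': 19, 'c': 32}, y = 130

130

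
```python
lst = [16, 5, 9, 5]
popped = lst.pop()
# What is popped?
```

5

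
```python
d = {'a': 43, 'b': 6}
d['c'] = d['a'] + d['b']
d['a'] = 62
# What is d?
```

After line 1: d = {'a': 43, 'b': 6}
After line 2 (d['c'] = 43 + 6): d = {'a': 43, 'b': 6, 'c': 49}
After line 3: d = {'a': 62, 'b': 6, 'c': 49}

{'a': 62, 'b': 6, 'c': 49}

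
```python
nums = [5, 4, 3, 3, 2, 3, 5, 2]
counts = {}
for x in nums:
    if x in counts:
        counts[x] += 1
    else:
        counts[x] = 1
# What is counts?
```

Initial: counts = {}, nums = [5, 4, 3, 3, 2, 3, 5, 2]
See 5: counts = {5: 1}
See 4: counts = {5: 1, 4: 1}
See 3: counts = {5: 1, 4: 1, 3: 1}
See 3: counts = {5: 1, 4: 1, 3: 2}
See 2: counts = {5: 1, 4: 1, 3: 2, 2: 1}
See 3: counts = {5: 1, 4: 1, 3: 3, 2: 1}
See 5: counts = {5: 2, 4: 1, 3: 3, 2: 1}
See 2: counts = {5: 2, 4: 1, 3: 3, 2: 2}

{5: 2, 4: 1, 3: 3, 2: 2}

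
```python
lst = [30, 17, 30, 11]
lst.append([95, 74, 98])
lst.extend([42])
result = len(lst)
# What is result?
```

After line 1: lst = [30, 17, 30, 11]
After line 2 (append adds [95, 74, 98] as single element): lst = [30, 17, 30, 11, [95, 74, 98]]
After line 3 (extend unpacks [42], adds 42): lst = [30, 17, 30, 11, [95, 74, 98], 42]
After line 4: result = len(lst) = 6

6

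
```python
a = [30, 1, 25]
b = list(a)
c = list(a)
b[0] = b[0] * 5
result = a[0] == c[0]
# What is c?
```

After line 1: a = [30, 1, 25]
After line 2 (b = list(a), copy): a = [30, 1, 25], b = [30, 1, 25]
After line 3 (c = list(a) is a copy, new object): c = [30, 1, 25]
After line 4 (b[0] = 30 * 5 = 150; only b mutates (copy)): a = [30, 1, 25], b = [150, 1, 25], c = [30, 1, 25]
After line 5 (a[0] = 30, c[0] = 30; result = True)

[30, 1, 25]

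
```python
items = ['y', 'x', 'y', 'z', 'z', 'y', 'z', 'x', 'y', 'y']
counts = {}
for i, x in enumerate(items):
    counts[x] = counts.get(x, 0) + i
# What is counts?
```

Initial: counts = {}, items = ['y', 'x', 'y', 'z', 'z', 'y', 'z', 'x', 'y', 'y']
i=0, x='y': counts = {'y': 0}
i=1, x='x': counts = {'y': 0, 'x': 1}
i=2, x='y': counts = {'y': 2, 'x': 1}
i=3, x='z': counts = {'y': 2, 'x': 1, 'z': 3}
i=4, x='z': counts = {'y': 2, 'x': 1, 'z': 7}
i=5, x='y': counts = {'y': 7, 'x': 1, 'z': 7}
i=6, x='z': counts = {'y': 7, 'x': 1, 'z': 13}
i=7, x='x': counts = {'y': 7, 'x': 8, 'z': 13}
i=8, x='y': counts = {'y': 15, 'x': 8, 'z': 13}
i=9, x='y': counts = {'y': 24, 'x': 8, 'z': 13}

{'y': 24, 'x': 8, 'z': 13}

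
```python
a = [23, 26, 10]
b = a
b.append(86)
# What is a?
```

After line 1: a = [23, 26, 10]
After line 2 (b = a is an alias, same object): a = [23, 26, 10], b = [23, 26, 10]
After line 3 (b.append mutates the shared list): a = [23, 26, 10, 86], b = [23, 26, 10, 86]

[23, 26, 10, 86]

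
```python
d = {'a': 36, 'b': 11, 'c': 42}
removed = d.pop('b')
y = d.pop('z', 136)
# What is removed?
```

After line 1: d = {'a': 36, 'b': 11, 'c': 42}
After line 2 (pop 'b' returns 11): d = {'a': 36, 'c': 42}, removed = 11
After line 3 (pop 'z' missing, returns default 136): d = {'a': 36, 'c': 42}, y = 136

11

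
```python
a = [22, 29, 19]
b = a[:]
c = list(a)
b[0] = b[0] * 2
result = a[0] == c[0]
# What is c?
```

After line 1: a = [22, 29, 19]
After line 2 (b = a[:], copy): a = [22, 29, 19], b = [22, 29, 19]
After line 3 (c = list(a) is a copy, new object): c = [22, 29, 19]
After line 4 (b[0] = 22 * 2 = 44; only b mutates (copy)): a = [22, 29, 19], b = [44, 29, 19], c = [22, 29, 19]
After line 5 (a[0] = 22, c[0] = 22; result = True)

[22, 29, 19]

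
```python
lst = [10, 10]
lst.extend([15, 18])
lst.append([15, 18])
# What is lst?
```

After line 1: lst = [10, 10]
After line 2 (extend unpacks [15, 18]): lst = [10, 10, 15, 18]
After line 3 (append adds [15, 18] as single element): lst = [10, 10, 15, 18, [15, 18]]

[10, 10, 15, 18, [15, 18]]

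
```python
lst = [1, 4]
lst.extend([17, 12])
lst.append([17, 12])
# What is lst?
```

After line 1: lst = [1, 4]
After line 2 (extend unpacks [17, 12]): lst = [1, 4, 17, 12]
After line 3 (append adds [17, 12] as single element): lst = [1, 4, 17, 12, [17, 12]]

[1, 4, 17, 12, [17, 12]]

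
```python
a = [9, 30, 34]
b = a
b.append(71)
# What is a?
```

After line 1: a = [9, 30, 34]
After line 2 (b = a is an alias, same object): a = [9, 30, 34], b = [9, 30, 34]
After line 3 (b.append mutates the shared list): a = [9, 30, 34, 71], b = [9, 30, 34, 71]

[9, 30, 34, 71]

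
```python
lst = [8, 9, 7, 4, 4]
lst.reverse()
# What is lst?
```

[4, 4, 7, 9, 8]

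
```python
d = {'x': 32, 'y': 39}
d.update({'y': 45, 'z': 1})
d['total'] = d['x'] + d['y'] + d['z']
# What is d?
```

After line 1: d = {'x': 32, 'y': 39}
After line 2 (y overwritten, z added): d = {'x': 32, 'y': 45, 'z': 1}
After line 3 (total = 32 + 45 + 1 = 78): d = {'x': 32, 'y': 45, 'z': 1, 'total': 78}

{'x': 32, 'y': 45, 'z': 1, 'total': 78}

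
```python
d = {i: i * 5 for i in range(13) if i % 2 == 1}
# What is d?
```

{1: 5, 3: 15, 5: 25, 7: 35, 9: 45, 11: 55}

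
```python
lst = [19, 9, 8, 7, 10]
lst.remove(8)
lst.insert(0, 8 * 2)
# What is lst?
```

After line 1: lst = [19, 9, 8, 7, 10]
After line 2 (remove first 8): lst = [19, 9, 7, 10]
After line 3 (insert 16 at index 0): lst = [16, 19, 9, 7, 10]

[16, 19, 9, 7, 10]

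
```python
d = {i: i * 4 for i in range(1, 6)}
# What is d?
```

{1: 4, 2: 8, 3: 12, 4: 16, 5: 20}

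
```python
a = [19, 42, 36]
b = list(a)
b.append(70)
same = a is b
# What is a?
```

After line 1: a = [19, 42, 36]
After line 2 (b = list(a) is a shallow copy, new object): a = [19, 42, 36], b = [19, 42, 36]
After line 3 (append only mutates b): a = [19, 42, 36], b = [19, 42, 36, 70]
After line 4 (same = a is b; different objects -> False): same = False

[19, 42, 36]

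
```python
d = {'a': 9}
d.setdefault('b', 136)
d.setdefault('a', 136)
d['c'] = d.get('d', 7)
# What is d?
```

After line 1: d = {'a': 9}
After line 2 (setdefault adds 'b'=136): d = {'a': 9, 'b': 136}
After line 3 (setdefault 'a' no-op, already exists): d = {'a': 9, 'b': 136}
After line 4 (get('d', 7) returns default since 'd' not in d): d = {'a': 9, 'b': 136, 'c': 7}

{'a': 9, 'b': 136, 'c': 7}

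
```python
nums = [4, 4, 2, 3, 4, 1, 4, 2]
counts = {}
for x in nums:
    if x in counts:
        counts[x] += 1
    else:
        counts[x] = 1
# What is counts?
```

Initial: counts = {}, nums = [4, 4, 2, 3, 4, 1, 4, 2]
See 4: counts = {4: 1}
See 4: counts = {4: 2}
See 2: counts = {4: 2, 2: 1}
See 3: counts = {4: 2, 2: 1, 3: 1}
See 4: counts = {4: 3, 2: 1, 3: 1}
See 1: counts = {4: 3, 2: 1, 3: 1, 1: 1}
See 4: counts = {4: 4, 2: 1, 3: 1, 1: 1}
See 2: counts = {4: 4, 2: 2, 3: 1, 1: 1}

{4: 4, 2: 2, 3: 1, 1: 1}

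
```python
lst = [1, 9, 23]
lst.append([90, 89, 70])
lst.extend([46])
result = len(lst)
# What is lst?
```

After line 1: lst = [1, 9, 23]
After line 2 (append adds [90, 89, 70] as single element): lst = [1, 9, 23, [90, 89, 70]]
After line 3 (extend unpacks [46], adds 46): lst = [1, 9, 23, [90, 89, 70], 46]
After line 4: result = len(lst) = 5

[1, 9, 23, [90, 89, 70], 46]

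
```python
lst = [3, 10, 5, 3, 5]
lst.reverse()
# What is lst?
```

[5, 3, 5, 10, 3]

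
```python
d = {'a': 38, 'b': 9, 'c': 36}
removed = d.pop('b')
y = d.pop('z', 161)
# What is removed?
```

After line 1: d = {'a': 38, 'b': 9, 'c': 36}
After line 2 (pop 'b' returns 9): d = {'a': 38, 'c': 36}, removed = 9
After line 3 (pop 'z' missing, returns default 161): d = {'a': 38, 'c': 36}, y = 161

9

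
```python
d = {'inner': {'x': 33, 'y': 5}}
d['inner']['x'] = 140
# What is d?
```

After line 1: d = {'inner': {'x': 33, 'y': 5}}
After line 2 (inner x overwritten): d = {'inner': {'x': 140, 'y': 5}}

{'inner': {'x': 140, 'y': 5}}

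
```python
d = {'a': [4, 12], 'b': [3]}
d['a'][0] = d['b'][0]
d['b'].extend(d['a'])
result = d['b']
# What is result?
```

After line 1: d = {'a': [4, 12], 'b': [3]}
After line 2 (a[0] = b[0] = 3): d = {'a': [3, 12], 'b': [3]}
After line 3 (b.extend(a) appends [3, 12]): d = {'a': [3, 12], 'b': [3, 3, 12]}
After line 4: result = d['b'] = [3, 3, 12]

[3, 3, 12]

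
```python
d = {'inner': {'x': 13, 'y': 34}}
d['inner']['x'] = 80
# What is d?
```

After line 1: d = {'inner': {'x': 13, 'y': 34}}
After line 2 (inner x overwritten): d = {'inner': {'x': 80, 'y': 34}}

{'inner': {'x': 80, 'y': 34}}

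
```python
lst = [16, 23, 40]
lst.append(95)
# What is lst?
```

[16, 23, 40, 95]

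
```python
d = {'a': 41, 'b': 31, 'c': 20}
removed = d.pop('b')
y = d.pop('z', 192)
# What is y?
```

After line 1: d = {'a': 41, 'b': 31, 'c': 20}
After line 2 (pop 'b' returns 31): d = {'a': 41, 'c': 20}, removed = 31
After line 3 (pop 'z' missing, returns default 192): d = {'a': 41, 'c': 20}, y = 192

192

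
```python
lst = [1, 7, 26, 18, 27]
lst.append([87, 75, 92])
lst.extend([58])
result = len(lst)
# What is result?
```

After line 1: lst = [1, 7, 26, 18, 27]
After line 2 (append adds [87, 75, 92] as single element): lst = [1, 7, 26, 18, 27, [87, 75, 92]]
After line 3 (extend unpacks [58], adds 58): lst = [1, 7, 26, 18, 27, [87, 75, 92], 58]
After line 4: result = len(lst) = 7

7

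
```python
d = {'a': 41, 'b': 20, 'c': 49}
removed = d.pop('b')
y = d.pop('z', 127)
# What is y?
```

After line 1: d = {'a': 41, 'b': 20, 'c': 49}
After line 2 (pop 'b' returns 20): d = {'a': 41, 'c': 49}, removed = 20
After line 3 (pop 'z' missing, returns default 127): d = {'a': 41, 'c': 49}, y = 127

127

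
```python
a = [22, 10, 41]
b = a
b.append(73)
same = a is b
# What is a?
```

After line 1: a = [22, 10, 41]
After line 2 (b = a is an alias, same object): a = [22, 10, 41], b = [22, 10, 41]
After line 3 (b.append mutates the shared list): a = [22, 10, 41, 73], b = [22, 10, 41, 73]
After line 4 (same = a is b; same object -> True): same = True

[22, 10, 41, 73]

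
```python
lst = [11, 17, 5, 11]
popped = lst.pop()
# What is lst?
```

[11, 17, 5]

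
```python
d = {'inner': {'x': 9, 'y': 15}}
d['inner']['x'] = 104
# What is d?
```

After line 1: d = {'inner': {'x': 9, 'y': 15}}
After line 2 (inner x overwritten): d = {'inner': {'x': 104, 'y': 15}}

{'inner': {'x': 104, 'y': 15}}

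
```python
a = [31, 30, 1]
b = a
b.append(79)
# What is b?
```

After line 1: a = [31, 30, 1]
After line 2 (b = a is an alias, same object): a = [31, 30, 1], b = [31, 30, 1]
After line 3 (b.append mutates the shared list): a = [31, 30, 1, 79], b = [31, 30, 1, 79]

[31, 30, 1, 79]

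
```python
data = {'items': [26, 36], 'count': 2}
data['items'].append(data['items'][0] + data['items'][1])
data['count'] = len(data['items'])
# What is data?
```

After line 1: data = {'items': [26, 36], 'count': 2}
After line 2 (append 26 + 36 = 62): data = {'items': [26, 36, 62], 'count': 2}
After line 3 (count = len(items) = 3): data = {'items': [26, 36, 62], 'count': 3}

{'items': [26, 36, 62], 'count': 3}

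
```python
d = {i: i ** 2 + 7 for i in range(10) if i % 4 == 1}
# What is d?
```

{1: 8, 5: 32, 9: 88}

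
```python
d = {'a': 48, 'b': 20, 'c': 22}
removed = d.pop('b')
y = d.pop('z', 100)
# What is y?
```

After line 1: d = {'a': 48, 'b': 20, 'c': 22}
After line 2 (pop 'b' returns 20): d = {'a': 48, 'c': 22}, removed = 20
After line 3 (pop 'z' missing, returns default 100): d = {'a': 48, 'c': 22}, y = 100

100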